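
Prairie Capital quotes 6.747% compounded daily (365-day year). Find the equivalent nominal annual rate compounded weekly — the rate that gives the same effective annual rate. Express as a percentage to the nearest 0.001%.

EAR = (1 + 0.06747/365)^365 − 1 = 0.069791.
Solve (1 + r/52)^52 = 1.069791: r/52 = 1.069791^(1/52) − 1 = 0.001298, so r = 0.067508 = 6.751%.

6.751%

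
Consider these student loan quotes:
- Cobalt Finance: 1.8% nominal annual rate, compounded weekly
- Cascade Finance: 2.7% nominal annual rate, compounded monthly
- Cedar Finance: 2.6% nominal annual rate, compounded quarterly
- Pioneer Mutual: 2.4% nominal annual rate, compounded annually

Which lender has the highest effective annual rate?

Cascade Finance

Cobalt Finance: (1 + 0.018/52)^52 − 1 = 1.816%
Cascade Finance: (1 + 0.027/12)^12 − 1 = 2.734%
Cedar Finance: (1 + 0.026/4)^4 − 1 = 2.625%
Pioneer Mutual: compounded annually, EAR = 2.400%
The highest effective annual rate is Cascade Finance at 2.734%.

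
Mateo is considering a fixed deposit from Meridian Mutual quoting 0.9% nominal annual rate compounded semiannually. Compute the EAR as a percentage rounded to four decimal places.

0.9020%

EAR = (1 + 0.009/2)^2 − 1.
= (1 + 0.004500)^2 − 1 = 1.009020 − 1 = 0.9020%.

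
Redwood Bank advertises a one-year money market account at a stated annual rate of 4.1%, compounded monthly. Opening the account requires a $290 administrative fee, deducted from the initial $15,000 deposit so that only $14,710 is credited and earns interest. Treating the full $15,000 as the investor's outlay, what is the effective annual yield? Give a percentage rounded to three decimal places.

2.164%

Value after one year: 14,710 × (1 + 0.041/12)^12 = 14,710 × 1.041779 = $15,324.57.
Effective yield on the $15,000 outlay: 15,324.57 / 15,000 − 1 = 0.021638 = 2.164%.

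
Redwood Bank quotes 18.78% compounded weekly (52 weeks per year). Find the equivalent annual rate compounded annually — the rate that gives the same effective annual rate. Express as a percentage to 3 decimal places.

EAR = (1 + 0.1878/52)^52 − 1 = 0.206184.
Compounded annually, the equivalent nominal rate is the EAR itself: 20.618%.

20.618%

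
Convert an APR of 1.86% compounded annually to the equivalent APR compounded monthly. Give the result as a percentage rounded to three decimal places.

Compounded annually, EAR = nominal = 0.018600.
Solve (1 + r/12)^12 = 1.018600: r/12 = 1.018600^(1/12) − 1 = 0.001537, so r = 0.018443 = 1.844%.

1.844%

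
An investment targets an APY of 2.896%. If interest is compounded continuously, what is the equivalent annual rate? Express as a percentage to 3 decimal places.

Continuous: nominal r satisfies e^r − 1 = 0.02896.
r = ln(1 + 0.02896) = ln(1.02896) = 0.028549 = 2.855%.

2.855%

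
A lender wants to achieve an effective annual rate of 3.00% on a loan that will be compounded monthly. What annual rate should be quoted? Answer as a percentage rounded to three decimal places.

2.960%

(1 + r/12)^12 − 1 = 0.0300, so 1 + r/12 = 1.0300^(1/12).
r/12 = 0.002466, so r = 0.029595 = 2.960%.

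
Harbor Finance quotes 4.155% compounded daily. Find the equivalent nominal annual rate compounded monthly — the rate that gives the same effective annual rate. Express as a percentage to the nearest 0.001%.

EAR = (1 + 0.04155/365)^365 − 1 = 0.042423.
Solve (1 + r/12)^12 = 1.042423: r/12 = 1.042423^(1/12) − 1 = 0.003468, so r = 0.041620 = 4.162%.

4.162%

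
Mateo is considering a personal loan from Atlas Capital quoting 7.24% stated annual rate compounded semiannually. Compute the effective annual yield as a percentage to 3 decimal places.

7.371%

EAR = (1 + 0.0724/2)^2 − 1.
= 1.073710 − 1 = 7.371%.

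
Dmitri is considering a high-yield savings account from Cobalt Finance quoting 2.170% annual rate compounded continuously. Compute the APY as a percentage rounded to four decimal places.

With continuous compounding, EAR = e^0.02170 − 1.
e^0.02170 = 1.021937, so EAR = 0.021937 = 2.1937%.

2.1937%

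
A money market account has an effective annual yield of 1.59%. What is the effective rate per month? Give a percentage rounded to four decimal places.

The per-month rate i satisfies (1 + i)^12 = 1 + 0.0159.
i = 1.0159^(1/12) − 1 = 0.0013154 = 0.1315%.

0.1315%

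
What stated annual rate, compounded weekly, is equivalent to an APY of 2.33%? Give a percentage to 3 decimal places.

2.304%

(1 + r/52)^52 − 1 = 0.0233, so 1 + r/52 = 1.0233^(1/52).
r/52 = 0.000443, so r = 0.023038 = 2.304%.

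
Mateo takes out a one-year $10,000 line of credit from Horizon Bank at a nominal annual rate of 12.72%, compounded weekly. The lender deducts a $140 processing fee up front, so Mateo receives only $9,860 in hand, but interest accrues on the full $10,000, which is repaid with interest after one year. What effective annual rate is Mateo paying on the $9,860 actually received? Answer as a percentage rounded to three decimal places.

Amount owed after one year: 10,000 × (1 + 0.1272/52)^52 = 10,000 × 1.135468 = $11,354.68.
Effective rate on net proceeds: 11,354.68 / 9,860 − 1 = 0.151590 = 15.159%.

15.159%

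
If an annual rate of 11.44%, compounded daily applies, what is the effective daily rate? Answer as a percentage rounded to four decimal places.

0.0313%

With a nominal annual rate compounded daily, the periodic rate is the nominal rate divided by 365.
i = 0.1144 / 365 = 0.0003134 = 0.0313%.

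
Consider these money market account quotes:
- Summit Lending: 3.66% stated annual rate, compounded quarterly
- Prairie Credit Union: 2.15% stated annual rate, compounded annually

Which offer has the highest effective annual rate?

Summit Lending

Summit Lending: (1 + 0.0366/4)^4 − 1 = 3.711%
Prairie Credit Union: compounded annually, EAR = 2.150%
The highest effective annual rate is Summit Lending at 3.711%.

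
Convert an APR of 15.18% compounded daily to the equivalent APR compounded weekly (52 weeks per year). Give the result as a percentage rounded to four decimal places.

15.1990%

EAR = (1 + 0.1518/365)^365 − 1 = 0.163891.
Solve (1 + r/52)^52 = 1.163891: r/52 = 1.163891^(1/52) − 1 = 0.002923, so r = 0.151990 = 15.1990%.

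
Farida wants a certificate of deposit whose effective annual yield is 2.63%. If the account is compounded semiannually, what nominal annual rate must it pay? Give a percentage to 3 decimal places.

(1 + r/2)^2 − 1 = 0.0263, so 1 + r/2 = 1.0263^(1/2).
r/2 = 0.013065, so r = 0.026129 = 2.613%.

2.613%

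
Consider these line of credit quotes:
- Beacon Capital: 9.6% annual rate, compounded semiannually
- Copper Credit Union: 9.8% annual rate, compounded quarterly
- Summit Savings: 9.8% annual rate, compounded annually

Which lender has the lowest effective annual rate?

Beacon Capital: (1 + 0.096/2)^2 − 1 = 9.830%
Copper Credit Union: (1 + 0.098/4)^4 − 1 = 10.166%
Summit Savings: compounded annually, EAR = 9.800%
The lowest effective annual rate is Summit Savings at 9.800%.

Summit Savings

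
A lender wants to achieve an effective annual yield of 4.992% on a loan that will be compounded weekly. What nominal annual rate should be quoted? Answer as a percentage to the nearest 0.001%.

(1 + r/52)^52 − 1 = 0.04992, so 1 + r/52 = 1.04992^(1/52).
r/52 = 0.000937, so r = 0.048737 = 4.874%.

4.874%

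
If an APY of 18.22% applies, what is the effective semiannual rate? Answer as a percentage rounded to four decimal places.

The per-half-year rate i satisfies (1 + i)^2 = 1 + 0.1822.
i = 1.1822^(1/2) − 1 = 0.0872902 = 8.7290%.

8.7290%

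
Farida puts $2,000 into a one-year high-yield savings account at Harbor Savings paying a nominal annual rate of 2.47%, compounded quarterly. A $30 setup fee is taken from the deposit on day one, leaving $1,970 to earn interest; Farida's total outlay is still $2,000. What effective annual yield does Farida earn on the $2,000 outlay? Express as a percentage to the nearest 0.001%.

Value after one year: 1,970 × (1 + 0.0247/4)^4 = 1,970 × 1.024930 = $2,019.11.
Effective yield on the $2,000 outlay: 2,019.11 / 2,000 − 1 = 0.009556 = 0.956%.

0.956%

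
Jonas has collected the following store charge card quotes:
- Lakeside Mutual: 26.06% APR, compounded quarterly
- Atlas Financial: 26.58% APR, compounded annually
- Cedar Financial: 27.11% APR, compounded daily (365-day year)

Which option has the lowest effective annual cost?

Lakeside Mutual: (1 + 0.2606/4)^4 − 1 = 28.719%
Atlas Financial: compounded annually, EAR = 26.580%
Cedar Financial: (1 + 0.2711/365)^365 − 1 = 31.127%
The lowest effective annual rate is Atlas Financial at 26.580%.

Atlas Financial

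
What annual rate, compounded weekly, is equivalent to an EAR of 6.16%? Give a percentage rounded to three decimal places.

(1 + r/52)^52 − 1 = 0.0616, so 1 + r/52 = 1.0616^(1/52).
r/52 = 0.001150, so r = 0.059812 = 5.981%.

5.981%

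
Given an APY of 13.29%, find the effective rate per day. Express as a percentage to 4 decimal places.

The per-day rate i satisfies (1 + i)^365 = 1 + 0.1329.
i = 1.1329^(1/365) − 1 = 0.0003419 = 0.0342%.

0.0342%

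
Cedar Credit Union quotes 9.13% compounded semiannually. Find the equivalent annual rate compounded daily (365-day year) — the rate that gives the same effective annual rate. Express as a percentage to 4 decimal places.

EAR = (1 + 0.0913/2)^2 − 1 = 0.093384.
Solve (1 + r/365)^365 = 1.093384: r/365 = 1.093384^(1/365) − 1 = 0.000245, so r = 0.089288 = 8.9288%.

8.9288%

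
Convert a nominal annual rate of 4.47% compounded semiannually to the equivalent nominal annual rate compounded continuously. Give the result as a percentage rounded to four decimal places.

4.4208%

EAR = (1 + 0.0447/2)^2 − 1 = 0.045200.
Equivalent continuous rate: r = ln(1 + 0.045200) = 0.044208 = 4.4208%.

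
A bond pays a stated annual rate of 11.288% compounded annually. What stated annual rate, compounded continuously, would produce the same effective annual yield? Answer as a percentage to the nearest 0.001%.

10.695%

Compounded annually, EAR = nominal = 0.112880.
Equivalent continuous rate: r = ln(1 + 0.112880) = 0.106951 = 10.695%.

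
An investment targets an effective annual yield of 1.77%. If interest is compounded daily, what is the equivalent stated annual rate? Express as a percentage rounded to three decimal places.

(1 + r/365)^365 − 1 = 0.0177, so 1 + r/365 = 1.0177^(1/365).
r/365 = 0.000048, so r = 0.017546 = 1.755%.

1.755%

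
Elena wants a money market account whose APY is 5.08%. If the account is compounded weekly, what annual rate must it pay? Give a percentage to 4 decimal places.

4.9575%

(1 + r/52)^52 − 1 = 0.0508, so 1 + r/52 = 1.0508^(1/52).
r/52 = 0.000953, so r = 0.049575 = 4.9575%.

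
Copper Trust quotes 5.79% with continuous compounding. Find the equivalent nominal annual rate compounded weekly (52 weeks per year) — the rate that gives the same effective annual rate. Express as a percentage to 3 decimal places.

EAR under continuous compounding: e^0.0579 − 1 = 0.059609.
Solve (1 + r/52)^52 = 1.059609: r/52 = 1.059609^(1/52) − 1 = 0.001114, so r = 0.057932 = 5.793%.

5.793%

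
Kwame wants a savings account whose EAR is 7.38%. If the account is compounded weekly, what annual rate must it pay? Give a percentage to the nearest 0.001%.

(1 + r/52)^52 − 1 = 0.0738, so 1 + r/52 = 1.0738^(1/52).
r/52 = 0.001370, so r = 0.071253 = 7.125%.

7.125%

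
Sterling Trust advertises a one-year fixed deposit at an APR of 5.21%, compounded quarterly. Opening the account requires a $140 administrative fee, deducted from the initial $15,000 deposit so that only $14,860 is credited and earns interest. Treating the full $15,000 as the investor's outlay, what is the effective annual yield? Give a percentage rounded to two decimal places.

Value after one year: 14,860 × (1 + 0.0521/4)^4 = 14,860 × 1.053127 = $15,649.46.
Effective yield on the $15,000 outlay: 15,649.46 / 15,000 − 1 = 0.043298 = 4.33%.

4.33%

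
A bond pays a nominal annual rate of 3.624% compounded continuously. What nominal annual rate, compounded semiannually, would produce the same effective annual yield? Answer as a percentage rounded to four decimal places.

EAR under continuous compounding: e^0.03624 − 1 = 0.036905.
Solve (1 + r/2)^2 = 1.036905: r/2 = 1.036905^(1/2) − 1 = 0.018285, so r = 0.036570 = 3.6570%.

3.6570%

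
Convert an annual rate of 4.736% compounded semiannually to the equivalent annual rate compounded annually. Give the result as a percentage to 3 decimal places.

EAR = (1 + 0.04736/2)^2 − 1 = 0.047921.
Compounded annually, the equivalent nominal rate is the EAR itself: 4.792%.

4.792%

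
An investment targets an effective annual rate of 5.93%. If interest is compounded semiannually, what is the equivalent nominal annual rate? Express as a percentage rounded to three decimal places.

5.845%

(1 + r/2)^2 − 1 = 0.0593, so 1 + r/2 = 1.0593^(1/2).
r/2 = 0.029223, so r = 0.058446 = 5.845%.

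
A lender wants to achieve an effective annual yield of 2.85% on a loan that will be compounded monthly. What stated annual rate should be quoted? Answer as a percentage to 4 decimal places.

2.8134%

(1 + r/12)^12 − 1 = 0.0285, so 1 + r/12 = 1.0285^(1/12).
r/12 = 0.002345, so r = 0.028134 = 2.8134%.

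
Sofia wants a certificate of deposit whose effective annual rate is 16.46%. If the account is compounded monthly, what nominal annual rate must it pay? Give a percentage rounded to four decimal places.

(1 + r/12)^12 − 1 = 0.1646, so 1 + r/12 = 1.1646^(1/12).
r/12 = 0.012779, so r = 0.153349 = 15.3349%.

15.3349%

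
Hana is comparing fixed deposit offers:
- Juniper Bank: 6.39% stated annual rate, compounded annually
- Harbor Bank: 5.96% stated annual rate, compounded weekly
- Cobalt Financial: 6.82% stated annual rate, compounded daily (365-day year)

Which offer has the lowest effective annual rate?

Juniper Bank: compounded annually, EAR = 6.390%
Harbor Bank: (1 + 0.0596/52)^52 − 1 = 6.138%
Cobalt Financial: (1 + 0.0682/365)^365 − 1 = 7.057%
The lowest effective annual rate is Harbor Bank at 6.138%.

Harbor Bank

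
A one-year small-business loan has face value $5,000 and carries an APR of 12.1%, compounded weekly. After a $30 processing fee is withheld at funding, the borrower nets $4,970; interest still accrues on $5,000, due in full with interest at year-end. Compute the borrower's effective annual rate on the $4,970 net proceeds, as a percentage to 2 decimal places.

13.53%

Amount owed after one year: 5,000 × (1 + 0.121/52)^52 = 5,000 × 1.128466 = $5,642.33.
Effective rate on net proceeds: 5,642.33 / 4,970 − 1 = 0.135278 = 13.53%.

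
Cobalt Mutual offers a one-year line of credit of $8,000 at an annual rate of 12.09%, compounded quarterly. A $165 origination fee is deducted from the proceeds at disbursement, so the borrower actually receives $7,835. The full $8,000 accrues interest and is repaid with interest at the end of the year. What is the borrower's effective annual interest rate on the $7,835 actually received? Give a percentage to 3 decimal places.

Amount owed after one year: 8,000 × (1 + 0.1209/4)^4 = 8,000 × 1.126493 = $9,011.94.
Effective rate on net proceeds: 9,011.94 / 7,835 − 1 = 0.150216 = 15.022%.

15.022%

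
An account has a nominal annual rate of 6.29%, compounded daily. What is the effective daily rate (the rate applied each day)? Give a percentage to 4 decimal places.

With a nominal annual rate compounded daily, the periodic rate is the nominal rate divided by 365.
i = 0.0629 / 365 = 0.0001723 = 0.0172%.

0.0172%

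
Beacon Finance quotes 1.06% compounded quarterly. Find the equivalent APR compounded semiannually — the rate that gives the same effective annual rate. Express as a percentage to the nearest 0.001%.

1.061%

EAR = (1 + 0.0106/4)^4 − 1 = 0.010642.
Solve (1 + r/2)^2 = 1.010642: r/2 = 1.010642^(1/2) − 1 = 0.005307, so r = 0.010614 = 1.061%.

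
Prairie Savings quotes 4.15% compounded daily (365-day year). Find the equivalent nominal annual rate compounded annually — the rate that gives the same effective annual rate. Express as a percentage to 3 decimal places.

EAR = (1 + 0.0415/365)^365 − 1 = 0.042371.
Compounded annually, the equivalent nominal rate is the EAR itself: 4.237%.

4.237%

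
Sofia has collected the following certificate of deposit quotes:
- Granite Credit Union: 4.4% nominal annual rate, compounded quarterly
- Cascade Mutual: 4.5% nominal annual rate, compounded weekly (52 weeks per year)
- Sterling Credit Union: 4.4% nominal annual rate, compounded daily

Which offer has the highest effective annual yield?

Cascade Mutual

Granite Credit Union: (1 + 0.044/4)^4 − 1 = 4.473%
Cascade Mutual: (1 + 0.045/52)^52 − 1 = 4.601%
Sterling Credit Union: (1 + 0.044/365)^365 − 1 = 4.498%
The highest effective annual rate is Cascade Mutual at 4.601%.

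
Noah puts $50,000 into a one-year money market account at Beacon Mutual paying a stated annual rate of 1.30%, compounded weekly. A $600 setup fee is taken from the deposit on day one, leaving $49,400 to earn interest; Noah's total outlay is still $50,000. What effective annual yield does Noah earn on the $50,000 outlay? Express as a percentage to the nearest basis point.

0.09%

Value after one year: 49,400 × (1 + 0.0130/52)^52 = 49,400 × 1.013083 = $50,046.31.
Effective yield on the $50,000 outlay: 50,046.31 / 50,000 − 1 = 0.000926 = 0.09%.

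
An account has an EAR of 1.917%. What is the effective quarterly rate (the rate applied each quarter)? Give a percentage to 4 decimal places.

0.4758%

The per-quarter rate i satisfies (1 + i)^4 = 1 + 0.01917.
i = 1.01917^(1/4) − 1 = 0.0047584 = 0.4758%.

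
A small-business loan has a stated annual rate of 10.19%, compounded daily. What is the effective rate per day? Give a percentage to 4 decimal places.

With a nominal annual rate compounded daily, the periodic rate is the nominal rate divided by 365.
i = 0.1019 / 365 = 0.0002792 = 0.0279%.

0.0279%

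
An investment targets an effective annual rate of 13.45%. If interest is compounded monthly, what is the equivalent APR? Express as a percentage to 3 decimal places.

12.686%

(1 + r/12)^12 − 1 = 0.1345, so 1 + r/12 = 1.1345^(1/12).
r/12 = 0.010571, so r = 0.126858 = 12.686%.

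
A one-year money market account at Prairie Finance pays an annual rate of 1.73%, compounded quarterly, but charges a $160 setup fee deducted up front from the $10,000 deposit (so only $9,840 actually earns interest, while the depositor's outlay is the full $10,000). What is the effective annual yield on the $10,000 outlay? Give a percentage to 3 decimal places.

Value after one year: 9,840 × (1 + 0.0173/4)^4 = 9,840 × 1.017413 = $10,011.34.
Effective yield on the $10,000 outlay: 10,011.34 / 10,000 − 1 = 0.001134 = 0.113%.

0.113%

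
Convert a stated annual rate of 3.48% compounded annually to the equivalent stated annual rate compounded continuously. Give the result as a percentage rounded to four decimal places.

Compounded annually, EAR = nominal = 0.034800.
Equivalent continuous rate: r = ln(1 + 0.034800) = 0.034208 = 3.4208%.

3.4208%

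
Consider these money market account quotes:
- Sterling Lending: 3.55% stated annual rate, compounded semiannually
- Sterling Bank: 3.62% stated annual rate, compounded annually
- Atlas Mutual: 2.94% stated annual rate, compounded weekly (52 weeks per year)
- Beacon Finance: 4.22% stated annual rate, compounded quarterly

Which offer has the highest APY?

Beacon Finance

Sterling Lending: (1 + 0.0355/2)^2 − 1 = 3.582%
Sterling Bank: compounded annually, EAR = 3.620%
Atlas Mutual: (1 + 0.0294/52)^52 − 1 = 2.983%
Beacon Finance: (1 + 0.0422/4)^4 − 1 = 4.287%
The highest effective annual rate is Beacon Finance at 4.287%.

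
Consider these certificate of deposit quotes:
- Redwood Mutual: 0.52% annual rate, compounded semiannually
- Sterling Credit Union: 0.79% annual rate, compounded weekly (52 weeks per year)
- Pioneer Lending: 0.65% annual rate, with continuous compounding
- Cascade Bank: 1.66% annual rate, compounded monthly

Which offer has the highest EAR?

Redwood Mutual: (1 + 0.0052/2)^2 − 1 = 0.521%
Sterling Credit Union: (1 + 0.0079/52)^52 − 1 = 0.793%
Pioneer Lending: e^0.0065 − 1 = 0.652%
Cascade Bank: (1 + 0.0166/12)^12 − 1 = 1.673%
The highest effective annual rate is Cascade Bank at 1.673%.

Cascade Bank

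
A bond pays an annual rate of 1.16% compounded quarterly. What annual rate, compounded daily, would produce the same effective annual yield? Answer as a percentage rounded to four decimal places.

1.1583%

EAR = (1 + 0.0116/4)^4 − 1 = 0.011651.
Solve (1 + r/365)^365 = 1.011651: r/365 = 1.011651^(1/365) − 1 = 0.000032, so r = 0.011583 = 1.1583%.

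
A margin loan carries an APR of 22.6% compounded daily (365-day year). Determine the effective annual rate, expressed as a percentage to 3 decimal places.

25.349%

EAR = (1 + 0.226/365)^365 − 1.
= (1 + 0.000619)^365 − 1 = 1.253488 − 1 = 25.349%.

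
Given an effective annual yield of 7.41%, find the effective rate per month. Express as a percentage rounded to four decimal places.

The per-month rate i satisfies (1 + i)^12 = 1 + 0.0741.
i = 1.0741^(1/12) − 1 = 0.0059747 = 0.5975%.

0.5975%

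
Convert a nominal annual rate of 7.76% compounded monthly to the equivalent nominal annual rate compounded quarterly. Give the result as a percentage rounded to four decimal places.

EAR = (1 + 0.0776/12)^12 − 1 = 0.080420.
Solve (1 + r/4)^4 = 1.080420: r/4 = 1.080420^(1/4) − 1 = 0.019526, so r = 0.078103 = 7.8103%.

7.8103%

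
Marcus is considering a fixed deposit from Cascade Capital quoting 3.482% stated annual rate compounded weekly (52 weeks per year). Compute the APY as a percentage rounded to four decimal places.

3.5421%

EAR = (1 + 0.03482/52)^52 − 1.
= (1 + 0.000670)^52 − 1 = 1.035421 − 1 = 3.5421%.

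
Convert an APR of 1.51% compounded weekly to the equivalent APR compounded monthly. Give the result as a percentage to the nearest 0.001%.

1.511%

EAR = (1 + 0.0151/52)^52 − 1 = 0.015212.
Solve (1 + r/12)^12 = 1.015212: r/12 = 1.015212^(1/12) − 1 = 0.001259, so r = 0.015107 = 1.511%.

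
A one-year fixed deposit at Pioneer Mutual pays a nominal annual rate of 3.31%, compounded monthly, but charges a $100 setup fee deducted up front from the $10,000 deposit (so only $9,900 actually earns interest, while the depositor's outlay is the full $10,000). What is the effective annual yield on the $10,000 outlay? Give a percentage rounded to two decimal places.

Value after one year: 9,900 × (1 + 0.0331/12)^12 = 9,900 × 1.033607 = $10,232.71.
Effective yield on the $10,000 outlay: 10,232.71 / 10,000 − 1 = 0.023271 = 2.33%.

2.33%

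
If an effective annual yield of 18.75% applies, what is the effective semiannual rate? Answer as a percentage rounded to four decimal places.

The per-half-year rate i satisfies (1 + i)^2 = 1 + 0.1875.
i = 1.1875^(1/2) − 1 = 0.0897247 = 8.9725%.

8.9725%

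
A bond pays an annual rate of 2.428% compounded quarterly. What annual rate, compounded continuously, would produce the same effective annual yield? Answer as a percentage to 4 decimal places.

EAR = (1 + 0.02428/4)^4 − 1 = 0.024502.
Equivalent continuous rate: r = ln(1 + 0.024502) = 0.024207 = 2.4207%.

2.4207%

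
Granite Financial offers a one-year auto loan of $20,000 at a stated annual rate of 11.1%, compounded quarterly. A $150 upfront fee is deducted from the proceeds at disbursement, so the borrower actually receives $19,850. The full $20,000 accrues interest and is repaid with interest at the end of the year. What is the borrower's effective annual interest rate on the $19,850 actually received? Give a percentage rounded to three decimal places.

Amount owed after one year: 20,000 × (1 + 0.111/4)^4 = 20,000 × 1.115706 = $22,314.13.
Effective rate on net proceeds: 22,314.13 / 19,850 − 1 = 0.124137 = 12.414%.

12.414%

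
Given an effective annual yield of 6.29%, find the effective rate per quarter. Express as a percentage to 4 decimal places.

The per-quarter rate i satisfies (1 + i)^4 = 1 + 0.0629.
i = 1.0629^(1/4) − 1 = 0.0153671 = 1.5367%.

1.5367%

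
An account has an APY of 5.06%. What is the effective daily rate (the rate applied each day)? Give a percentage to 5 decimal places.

0.01352%

The per-day rate i satisfies (1 + i)^365 = 1 + 0.0506.
i = 1.0506^(1/365) − 1 = 0.0001352 = 0.01352%.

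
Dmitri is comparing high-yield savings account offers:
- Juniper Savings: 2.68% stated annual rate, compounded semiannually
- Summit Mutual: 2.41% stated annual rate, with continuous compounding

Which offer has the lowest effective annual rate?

Juniper Savings: (1 + 0.0268/2)^2 − 1 = 2.698%
Summit Mutual: e^0.0241 − 1 = 2.439%
The lowest effective annual rate is Summit Mutual at 2.439%.

Summit Mutual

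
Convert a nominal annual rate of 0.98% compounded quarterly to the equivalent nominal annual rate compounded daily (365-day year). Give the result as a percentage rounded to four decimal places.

EAR = (1 + 0.0098/4)^4 − 1 = 0.009836.
Solve (1 + r/365)^365 = 1.009836: r/365 = 1.009836^(1/365) − 1 = 0.000027, so r = 0.009788 = 0.9788%.

0.9788%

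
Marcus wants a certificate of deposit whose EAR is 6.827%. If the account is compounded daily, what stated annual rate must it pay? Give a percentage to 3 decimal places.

(1 + r/365)^365 − 1 = 0.06827, so 1 + r/365 = 1.06827^(1/365).
r/365 = 0.000181, so r = 0.066046 = 6.605%.

6.605%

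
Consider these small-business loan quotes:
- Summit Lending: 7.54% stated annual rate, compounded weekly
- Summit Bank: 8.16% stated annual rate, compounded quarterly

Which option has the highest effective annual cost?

Summit Bank

Summit Lending: (1 + 0.0754/52)^52 − 1 = 7.826%
Summit Bank: (1 + 0.0816/4)^4 − 1 = 8.413%
The highest effective annual rate is Summit Bank at 8.413%.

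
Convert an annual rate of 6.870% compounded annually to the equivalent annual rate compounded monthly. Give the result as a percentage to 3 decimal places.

Compounded annually, EAR = nominal = 0.068700.
Solve (1 + r/12)^12 = 1.068700: r/12 = 1.068700^(1/12) − 1 = 0.005552, so r = 0.066627 = 6.663%.

6.663%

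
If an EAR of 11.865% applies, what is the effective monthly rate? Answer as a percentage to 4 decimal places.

0.9387%

The per-month rate i satisfies (1 + i)^12 = 1 + 0.11865.
i = 1.11865^(1/12) − 1 = 0.0093873 = 0.9387%.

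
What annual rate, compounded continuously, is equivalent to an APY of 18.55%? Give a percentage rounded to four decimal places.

Continuous: nominal r satisfies e^r − 1 = 0.1855.
r = ln(1 + 0.1855) = ln(1.1855) = 0.170165 = 17.0165%.

17.0165%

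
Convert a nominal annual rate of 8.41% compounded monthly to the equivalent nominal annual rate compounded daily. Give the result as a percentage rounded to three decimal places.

8.382%

EAR = (1 + 0.0841/12)^12 − 1 = 0.087419.
Solve (1 + r/365)^365 = 1.087419: r/365 = 1.087419^(1/365) − 1 = 0.000230, so r = 0.083816 = 8.382%.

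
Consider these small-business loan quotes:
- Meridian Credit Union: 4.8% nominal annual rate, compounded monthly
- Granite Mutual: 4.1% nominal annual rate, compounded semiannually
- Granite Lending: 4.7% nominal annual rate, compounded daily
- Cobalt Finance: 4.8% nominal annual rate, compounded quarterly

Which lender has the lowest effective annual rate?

Granite Mutual

Meridian Credit Union: (1 + 0.048/12)^12 − 1 = 4.907%
Granite Mutual: (1 + 0.041/2)^2 − 1 = 4.142%
Granite Lending: (1 + 0.047/365)^365 − 1 = 4.812%
Cobalt Finance: (1 + 0.048/4)^4 − 1 = 4.887%
The lowest effective annual rate is Granite Mutual at 4.142%.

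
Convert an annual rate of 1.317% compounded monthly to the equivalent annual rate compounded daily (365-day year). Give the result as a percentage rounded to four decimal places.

1.3163%

EAR = (1 + 0.01317/12)^12 − 1 = 0.013250.
Solve (1 + r/365)^365 = 1.013250: r/365 = 1.013250^(1/365) − 1 = 0.000036, so r = 0.013163 = 1.3163%.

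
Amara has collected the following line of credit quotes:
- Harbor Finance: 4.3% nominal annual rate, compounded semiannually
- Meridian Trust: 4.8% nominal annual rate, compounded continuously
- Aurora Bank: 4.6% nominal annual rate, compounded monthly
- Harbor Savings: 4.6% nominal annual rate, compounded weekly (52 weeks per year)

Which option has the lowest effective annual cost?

Harbor Finance

Harbor Finance: (1 + 0.043/2)^2 − 1 = 4.346%
Meridian Trust: e^0.048 − 1 = 4.917%
Aurora Bank: (1 + 0.046/12)^12 − 1 = 4.698%
Harbor Savings: (1 + 0.046/52)^52 − 1 = 4.705%
The lowest effective annual rate is Harbor Finance at 4.346%.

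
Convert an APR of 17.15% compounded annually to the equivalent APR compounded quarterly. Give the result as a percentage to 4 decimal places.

16.1458%

Compounded annually, EAR = nominal = 0.171500.
Solve (1 + r/4)^4 = 1.171500: r/4 = 1.171500^(1/4) − 1 = 0.040365, so r = 0.161458 = 16.1458%.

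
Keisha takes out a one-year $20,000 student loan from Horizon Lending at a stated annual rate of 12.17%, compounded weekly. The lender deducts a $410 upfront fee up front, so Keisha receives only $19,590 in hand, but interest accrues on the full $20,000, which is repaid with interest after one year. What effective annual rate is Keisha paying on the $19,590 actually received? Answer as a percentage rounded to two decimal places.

15.29%

Amount owed after one year: 20,000 × (1 + 0.1217/52)^52 = 20,000 × 1.129255 = $22,585.09.
Effective rate on net proceeds: 22,585.09 / 19,590 − 1 = 0.152889 = 15.29%.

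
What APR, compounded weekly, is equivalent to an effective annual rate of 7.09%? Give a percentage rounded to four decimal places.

6.8545%

(1 + r/52)^52 − 1 = 0.0709, so 1 + r/52 = 1.0709^(1/52).
r/52 = 0.001318, so r = 0.068545 = 6.8545%.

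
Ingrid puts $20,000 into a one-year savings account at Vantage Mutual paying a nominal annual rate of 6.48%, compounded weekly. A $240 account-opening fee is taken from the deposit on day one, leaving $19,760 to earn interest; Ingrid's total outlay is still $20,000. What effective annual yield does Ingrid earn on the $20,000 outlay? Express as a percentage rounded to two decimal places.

Value after one year: 19,760 × (1 + 0.0648/52)^52 = 19,760 × 1.066903 = $21,081.99.
Effective yield on the $20,000 outlay: 21,081.99 / 20,000 − 1 = 0.054100 = 5.41%.

5.41%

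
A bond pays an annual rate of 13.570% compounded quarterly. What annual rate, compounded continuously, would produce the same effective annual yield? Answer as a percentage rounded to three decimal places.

13.345%

EAR = (1 + 0.13570/4)^4 − 1 = 0.142763.
Equivalent continuous rate: r = ln(1 + 0.142763) = 0.133449 = 13.345%.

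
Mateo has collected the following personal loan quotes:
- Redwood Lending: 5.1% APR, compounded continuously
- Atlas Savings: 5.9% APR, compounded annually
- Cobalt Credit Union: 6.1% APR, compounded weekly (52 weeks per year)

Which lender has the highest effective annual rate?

Cobalt Credit Union

Redwood Lending: e^0.051 − 1 = 5.232%
Atlas Savings: compounded annually, EAR = 5.900%
Cobalt Credit Union: (1 + 0.061/52)^52 − 1 = 6.286%
The highest effective annual rate is Cobalt Credit Union at 6.286%.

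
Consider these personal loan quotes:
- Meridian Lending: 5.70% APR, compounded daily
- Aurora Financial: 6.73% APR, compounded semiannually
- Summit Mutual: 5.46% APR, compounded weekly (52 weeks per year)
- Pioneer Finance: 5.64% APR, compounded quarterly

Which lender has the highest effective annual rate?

Meridian Lending: (1 + 0.0570/365)^365 − 1 = 5.865%
Aurora Financial: (1 + 0.0673/2)^2 − 1 = 6.843%
Summit Mutual: (1 + 0.0546/52)^52 − 1 = 5.609%
Pioneer Finance: (1 + 0.0564/4)^4 − 1 = 5.760%
The highest effective annual rate is Aurora Financial at 6.843%.

Aurora Financial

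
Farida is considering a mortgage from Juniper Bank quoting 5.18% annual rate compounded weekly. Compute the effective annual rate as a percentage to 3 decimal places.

5.314%

EAR = (1 + 0.0518/52)^52 − 1.
= (1 + 0.000996)^52 − 1 = 1.053138 − 1 = 5.314%.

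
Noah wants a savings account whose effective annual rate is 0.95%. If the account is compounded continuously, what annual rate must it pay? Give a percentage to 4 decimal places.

Continuous: nominal r satisfies e^r − 1 = 0.0095.
r = ln(1 + 0.0095) = ln(1.0095) = 0.009455 = 0.9455%.

0.9455%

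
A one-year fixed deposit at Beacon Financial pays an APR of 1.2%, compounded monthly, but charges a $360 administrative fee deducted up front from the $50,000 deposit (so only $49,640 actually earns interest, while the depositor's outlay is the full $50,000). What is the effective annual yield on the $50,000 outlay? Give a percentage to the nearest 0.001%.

Value after one year: 49,640 × (1 + 0.012/12)^12 = 49,640 × 1.012066 = $50,238.97.
Effective yield on the $50,000 outlay: 50,238.97 / 50,000 − 1 = 0.004779 = 0.478%.

0.478%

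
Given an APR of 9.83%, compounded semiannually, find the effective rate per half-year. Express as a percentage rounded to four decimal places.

With a nominal annual rate compounded semiannually, the periodic rate is the nominal rate divided by 2.
i = 0.0983 / 2 = 0.0491500 = 4.9150%.

4.9150%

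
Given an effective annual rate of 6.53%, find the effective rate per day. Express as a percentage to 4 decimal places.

0.0173%

The per-day rate i satisfies (1 + i)^365 = 1 + 0.0653.
i = 1.0653^(1/365) − 1 = 0.0001733 = 0.0173%.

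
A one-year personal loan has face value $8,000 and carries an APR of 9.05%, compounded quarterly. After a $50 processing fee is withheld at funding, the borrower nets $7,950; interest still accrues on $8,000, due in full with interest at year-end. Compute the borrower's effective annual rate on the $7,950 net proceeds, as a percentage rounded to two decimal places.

10.05%

Amount owed after one year: 8,000 × (1 + 0.0905/4)^4 = 8,000 × 1.093618 = $8,748.94.
Effective rate on net proceeds: 8,748.94 / 7,950 − 1 = 0.100496 = 10.05%.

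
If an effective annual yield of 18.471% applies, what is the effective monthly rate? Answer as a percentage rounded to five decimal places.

1.42251%

The per-month rate i satisfies (1 + i)^12 = 1 + 0.18471.
i = 1.18471^(1/12) − 1 = 0.0142251 = 1.42251%.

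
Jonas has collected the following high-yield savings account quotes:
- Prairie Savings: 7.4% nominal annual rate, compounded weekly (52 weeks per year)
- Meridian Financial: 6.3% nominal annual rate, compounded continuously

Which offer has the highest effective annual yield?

Prairie Savings: (1 + 0.074/52)^52 − 1 = 7.675%
Meridian Financial: e^0.063 − 1 = 6.503%
The highest effective annual rate is Prairie Savings at 7.675%.

Prairie Savings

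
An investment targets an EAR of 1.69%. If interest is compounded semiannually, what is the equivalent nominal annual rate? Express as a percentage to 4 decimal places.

(1 + r/2)^2 − 1 = 0.0169, so 1 + r/2 = 1.0169^(1/2).
r/2 = 0.008415, so r = 0.016829 = 1.6829%.

1.6829%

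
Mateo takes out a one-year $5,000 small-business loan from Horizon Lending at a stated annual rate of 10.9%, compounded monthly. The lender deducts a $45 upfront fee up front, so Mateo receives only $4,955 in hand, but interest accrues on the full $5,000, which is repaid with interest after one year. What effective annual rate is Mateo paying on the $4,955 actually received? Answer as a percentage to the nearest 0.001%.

Amount owed after one year: 5,000 × (1 + 0.109/12)^12 = 5,000 × 1.114614 = $5,573.07.
Effective rate on net proceeds: 5,573.07 / 4,955 − 1 = 0.124736 = 12.474%.

12.474%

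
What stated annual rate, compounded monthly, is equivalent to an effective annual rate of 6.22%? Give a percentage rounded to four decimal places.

6.0494%

(1 + r/12)^12 − 1 = 0.0622, so 1 + r/12 = 1.0622^(1/12).
r/12 = 0.005041, so r = 0.060494 = 6.0494%.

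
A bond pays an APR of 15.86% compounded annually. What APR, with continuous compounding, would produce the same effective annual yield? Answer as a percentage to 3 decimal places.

Compounded annually, EAR = nominal = 0.158600.
Equivalent continuous rate: r = ln(1 + 0.158600) = 0.147212 = 14.721%.

14.721%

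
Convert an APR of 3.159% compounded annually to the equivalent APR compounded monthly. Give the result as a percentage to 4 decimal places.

Compounded annually, EAR = nominal = 0.031590.
Solve (1 + r/12)^12 = 1.031590: r/12 = 1.031590^(1/12) − 1 = 0.002595, so r = 0.031142 = 3.1142%.

3.1142%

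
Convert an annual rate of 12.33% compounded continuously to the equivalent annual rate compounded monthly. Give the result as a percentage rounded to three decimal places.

12.394%

EAR under continuous compounding: e^0.1233 − 1 = 0.131224.
Solve (1 + r/12)^12 = 1.131224: r/12 = 1.131224^(1/12) − 1 = 0.010328, so r = 0.123936 = 12.394%.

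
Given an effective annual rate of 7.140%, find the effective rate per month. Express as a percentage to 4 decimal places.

The per-month rate i satisfies (1 + i)^12 = 1 + 0.07140.
i = 1.07140^(1/12) − 1 = 0.0057637 = 0.5764%.

0.5764%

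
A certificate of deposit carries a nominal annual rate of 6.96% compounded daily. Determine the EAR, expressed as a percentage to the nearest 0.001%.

7.207%

EAR = (1 + 0.0696/365)^365 − 1.
= 1.072072 − 1 = 7.207%.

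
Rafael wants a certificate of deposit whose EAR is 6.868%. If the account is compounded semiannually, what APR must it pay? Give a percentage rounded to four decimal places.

(1 + r/2)^2 − 1 = 0.06868, so 1 + r/2 = 1.06868^(1/2).
r/2 = 0.033770, so r = 0.067540 = 6.7540%.

6.7540%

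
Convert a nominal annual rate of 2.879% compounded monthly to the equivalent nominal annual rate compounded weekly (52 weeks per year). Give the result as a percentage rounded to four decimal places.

EAR = (1 + 0.02879/12)^12 − 1 = 0.029173.
Solve (1 + r/52)^52 = 1.029173: r/52 = 1.029173^(1/52) − 1 = 0.000553, so r = 0.028763 = 2.8763%.

2.8763%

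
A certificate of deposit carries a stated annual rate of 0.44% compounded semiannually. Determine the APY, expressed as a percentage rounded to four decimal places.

EAR = (1 + 0.0044/2)^2 − 1.
= (1 + 0.002200)^2 − 1 = 1.004405 − 1 = 0.4405%.

0.4405%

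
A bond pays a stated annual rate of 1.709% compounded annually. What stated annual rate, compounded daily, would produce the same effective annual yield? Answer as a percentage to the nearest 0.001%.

1.695%

Compounded annually, EAR = nominal = 0.017090.
Solve (1 + r/365)^365 = 1.017090: r/365 = 1.017090^(1/365) − 1 = 0.000046, so r = 0.016946 = 1.695%.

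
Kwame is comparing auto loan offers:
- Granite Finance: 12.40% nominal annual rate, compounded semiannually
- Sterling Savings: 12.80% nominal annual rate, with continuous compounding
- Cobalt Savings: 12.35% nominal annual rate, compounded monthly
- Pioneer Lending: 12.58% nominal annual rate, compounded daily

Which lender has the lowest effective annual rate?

Granite Finance

Granite Finance: (1 + 0.1240/2)^2 − 1 = 12.784%
Sterling Savings: e^0.1280 − 1 = 13.655%
Cobalt Savings: (1 + 0.1235/12)^12 − 1 = 13.074%
Pioneer Lending: (1 + 0.1258/365)^365 − 1 = 13.403%
The lowest effective annual rate is Granite Finance at 12.784%.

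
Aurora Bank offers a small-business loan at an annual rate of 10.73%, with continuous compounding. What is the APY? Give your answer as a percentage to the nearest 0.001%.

With continuous compounding, EAR = e^0.1073 − 1.
e^0.1073 = 1.113268, so EAR = 0.113268 = 11.327%.

11.327%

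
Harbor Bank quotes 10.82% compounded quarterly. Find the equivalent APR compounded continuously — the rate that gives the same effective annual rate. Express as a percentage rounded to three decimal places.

EAR = (1 + 0.1082/4)^4 − 1 = 0.112670.
Equivalent continuous rate: r = ln(1 + 0.112670) = 0.106762 = 10.676%.

10.676%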